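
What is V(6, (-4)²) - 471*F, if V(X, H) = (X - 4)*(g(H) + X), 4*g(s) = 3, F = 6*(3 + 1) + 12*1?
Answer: -33885/2 ≈ -16943.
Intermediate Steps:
F = 36 (F = 6*4 + 12 = 24 + 12 = 36)
g(s) = ¾ (g(s) = (¼)*3 = ¾)
V(X, H) = (-4 + X)*(¾ + X) (V(X, H) = (X - 4)*(¾ + X) = (-4 + X)*(¾ + X))
V(6, (-4)²) - 471*F = (-3 + 6² - 13/4*6) - 471*36 = (-3 + 36 - 39/2) - 16956 = 27/2 - 16956 = -33885/2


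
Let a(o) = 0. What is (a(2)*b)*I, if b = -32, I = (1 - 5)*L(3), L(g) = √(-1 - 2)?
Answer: 0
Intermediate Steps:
L(g) = I*√3 (L(g) = √(-3) = I*√3)
I = -4*I*√3 (I = (1 - 5)*(I*√3) = -4*I*√3 ≈ -6.9282*I)
(a(2)*b)*I = (0*(-32))*(-4*I*√3) = 0*(-4*I*√3) = 0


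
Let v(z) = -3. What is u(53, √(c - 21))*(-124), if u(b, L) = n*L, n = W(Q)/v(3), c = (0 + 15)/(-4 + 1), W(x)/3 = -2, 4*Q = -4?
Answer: -248*I*√26 ≈ -1264.6*I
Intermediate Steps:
Q = -1 (Q = (¼)*(-4) = -1)
W(x) = -6 (W(x) = 3*(-2) = -6)
c = -5 (c = 15/(-3) = 15*(-⅓) = -5)
n = 2 (n = -6/(-3) = -6*(-⅓) = 2)
u(b, L) = 2*L
u(53, √(c - 21))*(-124) = (2*√(-5 - 21))*(-124) = (2*√(-26))*(-124) = (2*(I*√26))*(-124) = (2*I*√26)*(-124) = -248*I*√26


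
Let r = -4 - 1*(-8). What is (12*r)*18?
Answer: 864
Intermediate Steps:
r = 4 (r = -4 + 8 = 4)
(12*r)*18 = (12*4)*18 = 48*18 = 864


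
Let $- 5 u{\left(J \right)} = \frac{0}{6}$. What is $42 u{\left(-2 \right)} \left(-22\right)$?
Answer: $0$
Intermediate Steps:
$u{\left(J \right)} = 0$ ($u{\left(J \right)} = - \frac{0 \cdot \frac{1}{6}}{5} = \left(- \frac{1}{5}\right) 0 = 0$)
$42 u{\left(-2 \right)} \left(-22\right) = 42 \cdot 0 \left(-22\right) = 0 \left(-22\right) = 0$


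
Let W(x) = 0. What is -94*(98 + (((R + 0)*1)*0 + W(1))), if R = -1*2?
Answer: -9212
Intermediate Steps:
R = -2
-94*(98 + (((R + 0)*1)*0 + W(1))) = -94*(98 + (((-2 + 0)*1)*0 + 0)) = -94*(98 + (-2*1*0 + 0)) = -94*(98 + (-2*0 + 0)) = -94*(98 + (0 + 0)) = -94*(98 + 0) = -94*98 = -9212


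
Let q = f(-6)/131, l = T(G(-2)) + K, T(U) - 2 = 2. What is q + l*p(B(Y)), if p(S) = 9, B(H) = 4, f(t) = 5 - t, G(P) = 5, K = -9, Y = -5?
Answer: -5884/131 ≈ -44.916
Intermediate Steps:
T(U) = 4 (T(U) = 2 + 2 = 4)
l = -5 (l = 4 - 9 = -5)
q = 11/131 (q = (5 - 1*(-6))/131 = (5 + 6)*(1/131) = 11*(1/131) = 11/131 ≈ 0.083969)
q + l*p(B(Y)) = 11/131 - 5*9 = 11/131 - 45 = -5884/131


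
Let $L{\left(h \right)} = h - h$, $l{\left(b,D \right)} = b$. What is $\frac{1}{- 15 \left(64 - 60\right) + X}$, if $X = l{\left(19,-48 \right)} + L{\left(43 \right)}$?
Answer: $- \frac{1}{41} \approx -0.02439$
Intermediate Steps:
$L{\left(h \right)} = 0$
$X = 19$ ($X = 19 + 0 = 19$)
$\frac{1}{- 15 \left(64 - 60\right) + X} = \frac{1}{- 15 \left(64 - 60\right) + 19} = \frac{1}{\left(-15\right) 4 + 19} = \frac{1}{-60 + 19} = \frac{1}{-41} = - \frac{1}{41}$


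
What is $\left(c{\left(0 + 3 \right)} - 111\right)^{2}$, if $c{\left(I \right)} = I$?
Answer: $11664$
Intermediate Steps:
$\left(c{\left(0 + 3 \right)} - 111\right)^{2} = \left(\left(0 + 3\right) - 111\right)^{2} = \left(3 - 111\right)^{2} = \left(-108\right)^{2} = 11664$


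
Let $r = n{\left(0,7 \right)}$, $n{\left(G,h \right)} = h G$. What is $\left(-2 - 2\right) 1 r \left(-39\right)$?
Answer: $0$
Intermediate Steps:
$n{\left(G,h \right)} = G h$
$r = 0$ ($r = 0 \cdot 7 = 0$)
$\left(-2 - 2\right) 1 r \left(-39\right) = \left(-2 - 2\right) 1 \cdot 0 \left(-39\right) = \left(-4\right) 1 \cdot 0 \left(-39\right) = \left(-4\right) 0 \left(-39\right) = 0 \left(-39\right) = 0$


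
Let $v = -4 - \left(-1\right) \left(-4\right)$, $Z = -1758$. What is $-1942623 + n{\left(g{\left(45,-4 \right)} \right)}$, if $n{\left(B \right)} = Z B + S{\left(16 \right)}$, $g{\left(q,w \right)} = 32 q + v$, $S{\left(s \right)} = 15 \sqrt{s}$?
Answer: $-4460019$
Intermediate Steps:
$v = -8$ ($v = -4 - 4 = -8$)
$g{\left(q,w \right)} = -8 + 32 q$ ($g{\left(q,w \right)} = 32 q - 8 = -8 + 32 q$)
$n{\left(B \right)} = 60 - 1758 B$ ($n{\left(B \right)} = - 1758 B + 15 \sqrt{16} = - 1758 B + 15 \cdot 4 = - 1758 B + 60 = 60 - 1758 B$)
$-1942623 + n{\left(g{\left(45,-4 \right)} \right)} = -1942623 + \left(60 - 1758 \left(-8 + 32 \cdot 45\right)\right) = -1942623 + \left(60 - 1758 \left(-8 + 1440\right)\right) = -1942623 + \left(60 - 2517456\right) = -1942623 - 2517396 = -4460019$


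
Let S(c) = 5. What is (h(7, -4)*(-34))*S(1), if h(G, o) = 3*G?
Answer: -3570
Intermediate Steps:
(h(7, -4)*(-34))*S(1) = ((3*7)*(-34))*5 = (21*(-34))*5 = -714*5 = -3570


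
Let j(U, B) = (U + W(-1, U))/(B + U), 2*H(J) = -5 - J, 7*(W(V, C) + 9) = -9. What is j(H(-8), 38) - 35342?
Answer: -19544249/553 ≈ -35342.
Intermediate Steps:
W(V, C) = -72/7 (W(V, C) = -9 + (1/7)*(-9) = -9 - 9/7 = -72/7)
H(J) = -5/2 - J/2 (H(J) = (-5 - J)/2 = -5/2 - J/2)
j(U, B) = (-72/7 + U)/(B + U) (j(U, B) = (U - 72/7)/(B + U) = (-72/7 + U)/(B + U))
j(H(-8), 38) - 35342 = (-72/7 + (-5/2 - 1/2*(-8)))/(38 + (-5/2 - 1/2*(-8))) - 35342 = (-72/7 + (-5/2 + 4))/(38 + (-5/2 + 4)) - 35342 = (-72/7 + 3/2)/(38 + 3/2) - 35342 = -123/14/(79/2) - 35342 = (2/79)*(-123/14) - 35342 = -123/553 - 35342 = -19544249/553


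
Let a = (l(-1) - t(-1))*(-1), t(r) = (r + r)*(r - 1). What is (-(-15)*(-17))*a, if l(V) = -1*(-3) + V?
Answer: -510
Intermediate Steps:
l(V) = 3 + V
t(r) = 2*r*(-1 + r) (t(r) = (2*r)*(-1 + r) = 2*r*(-1 + r))
a = 2 (a = ((3 - 1) - 2*(-1)*(-1 - 1))*(-1) = (2 - 2*(-1)*(-2))*(-1) = (2 - 1*4)*(-1) = (2 - 4)*(-1) = -2*(-1) = 2)
(-(-15)*(-17))*a = -(-15)*(-17)*2 = -15*17*2 = -255*2 = -510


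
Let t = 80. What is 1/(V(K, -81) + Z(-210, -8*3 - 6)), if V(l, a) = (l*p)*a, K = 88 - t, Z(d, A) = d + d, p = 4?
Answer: -1/3012 ≈ -0.00033201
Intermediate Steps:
Z(d, A) = 2*d
K = 8 (K = 88 - 1*80 = 88 - 80 = 8)
V(l, a) = 4*a*l (V(l, a) = (l*4)*a = (4*l)*a = 4*a*l)
1/(V(K, -81) + Z(-210, -8*3 - 6)) = 1/(4*(-81)*8 + 2*(-210)) = 1/(-2592 - 420) = 1/(-3012) = -1/3012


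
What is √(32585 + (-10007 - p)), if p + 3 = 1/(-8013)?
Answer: √1449884672202/8013 ≈ 150.27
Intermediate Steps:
p = -24040/8013 (p = -3 + 1/(-8013) = -3 - 1/8013 = -24040/8013 ≈ -3.0001)
√(32585 + (-10007 - p)) = √(32585 + (-10007 - 1*(-24040/8013))) = √(32585 + (-10007 + 24040/8013)) = √(32585 - 80162051/8013) = √(180941554/8013) = √1449884672202/8013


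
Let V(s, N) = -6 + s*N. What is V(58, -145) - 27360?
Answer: -35776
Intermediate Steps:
V(s, N) = -6 + N*s
V(58, -145) - 27360 = (-6 - 145*58) - 27360 = (-6 - 8410) - 27360 = -8416 - 27360 = -35776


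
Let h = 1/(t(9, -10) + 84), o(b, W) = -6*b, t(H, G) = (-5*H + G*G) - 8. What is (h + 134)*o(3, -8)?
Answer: -315990/131 ≈ -2412.1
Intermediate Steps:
t(H, G) = -8 + G**2 - 5*H (t(H, G) = (-5*H + G**2) - 8 = (G**2 - 5*H) - 8 = -8 + G**2 - 5*H)
h = 1/131 (h = 1/((-8 + (-10)**2 - 5*9) + 84) = 1/((-8 + 100 - 45) + 84) = 1/(47 + 84) = 1/131 ≈ 0.0076336)
(h + 134)*o(3, -8) = (1/131 + 134)*(-6*3) = (17555/131)*(-18) = -315990/131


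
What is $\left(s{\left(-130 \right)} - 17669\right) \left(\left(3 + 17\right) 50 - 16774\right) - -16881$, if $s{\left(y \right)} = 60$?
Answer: $277781247$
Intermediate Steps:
$\left(s{\left(-130 \right)} - 17669\right) \left(\left(3 + 17\right) 50 - 16774\right) - -16881 = \left(60 - 17669\right) \left(\left(3 + 17\right) 50 - 16774\right) - -16881 = - 17609 \left(20 \cdot 50 - 16774\right) + 16881 = - 17609 \left(1000 - 16774\right) + 16881 = \left(-17609\right) \left(-15774\right) + 16881 = 277764366 + 16881 = 277781247$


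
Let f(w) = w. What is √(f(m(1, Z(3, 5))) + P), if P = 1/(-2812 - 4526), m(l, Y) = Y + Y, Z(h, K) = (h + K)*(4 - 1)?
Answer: √2584612374/7338 ≈ 6.9282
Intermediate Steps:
Z(h, K) = 3*K + 3*h (Z(h, K) = (K + h)*3 = 3*K + 3*h)
m(l, Y) = 2*Y
P = -1/7338 (P = 1/(-7338) = -1/7338 ≈ -0.00013628)
√(f(m(1, Z(3, 5))) + P) = √(2*(3*5 + 3*3) - 1/7338) = √(2*(15 + 9) - 1/7338) = √(2*24 - 1/7338) = √(48 - 1/7338) = √(352223/7338) = √2584612374/7338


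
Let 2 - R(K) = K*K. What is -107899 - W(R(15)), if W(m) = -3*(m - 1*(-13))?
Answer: -108529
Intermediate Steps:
R(K) = 2 - K² (R(K) = 2 - K*K = 2 - K²)
W(m) = -39 - 3*m (W(m) = -3*(m + 13) = -3*(13 + m) = -39 - 3*m)
-107899 - W(R(15)) = -107899 - (-39 - 3*(2 - 1*15²)) = -107899 - (-39 - 3*(2 - 1*225)) = -107899 - (-39 - 3*(2 - 225)) = -107899 - (-39 - 3*(-223)) = -107899 - (-39 + 669) = -107899 - 1*630 = -107899 - 630 = -108529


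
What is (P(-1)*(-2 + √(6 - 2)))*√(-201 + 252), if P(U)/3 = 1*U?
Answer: 0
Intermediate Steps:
P(U) = 3*U (P(U) = 3*(1*U) = 3*U)
(P(-1)*(-2 + √(6 - 2)))*√(-201 + 252) = ((3*(-1))*(-2 + √(6 - 2)))*√(-201 + 252) = (-3*(-2 + √4))*√51 = (-3*(-2 + 2))*√51 = (-3*0)*√51 = 0*√51 = 0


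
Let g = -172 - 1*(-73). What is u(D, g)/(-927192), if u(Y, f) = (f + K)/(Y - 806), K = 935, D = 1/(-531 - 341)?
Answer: 91124/81457641867 ≈ 1.1187e-6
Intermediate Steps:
D = -1/872 (D = 1/(-872) = -1/872 ≈ -0.0011468)
g = -99 (g = -172 + 73 = -99)
u(Y, f) = (935 + f)/(-806 + Y) (u(Y, f) = (f + 935)/(Y - 806) = (935 + f)/(-806 + Y))
u(D, g)/(-927192) = ((935 - 99)/(-806 - 1/872))/(-927192) = (836/(-702833/872))*(-1/927192) = -872/702833*836*(-1/927192) = -728992/702833*(-1/927192) = 91124/81457641867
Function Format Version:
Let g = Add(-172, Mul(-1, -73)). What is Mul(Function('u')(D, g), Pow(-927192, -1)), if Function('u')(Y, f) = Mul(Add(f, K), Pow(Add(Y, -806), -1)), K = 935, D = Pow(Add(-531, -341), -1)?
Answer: Rational(91124, 81457641867) ≈ 1.1187e-6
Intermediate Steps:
D = Rational(-1, 872) (D = Pow(-872, -1) = Rational(-1, 872) ≈ -0.0011468)
g = -99 (g = Add(-172, 73) = -99)
Function('u')(Y, f) = Mul(Pow(Add(-806, Y), -1), Add(935, f)) (Function('u')(Y, f) = Mul(Add(f, 935), Pow(Add(Y, -806), -1)) = Mul(Add(935, f), Pow(Add(-806, Y), -1)) = Mul(Pow(Add(-806, Y), -1), Add(935, f)))
Mul(Function('u')(D, g), Pow(-927192, -1)) = Mul(Mul(Pow(Add(-806, Rational(-1, 872)), -1), Add(935, -99)), Pow(-927192, -1)) = Mul(Mul(Pow(Rational(-702833, 872), -1), 836), Rational(-1, 927192)) = Mul(Mul(Rational(-872, 702833), 836), Rational(-1, 927192)) = Mul(Rational(-728992, 702833), Rational(-1, 927192)) = Rational(91124, 81457641867)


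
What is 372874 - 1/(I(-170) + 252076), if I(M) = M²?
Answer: 104768645023/280976 ≈ 3.7287e+5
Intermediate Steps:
372874 - 1/(I(-170) + 252076) = 372874 - 1/((-170)² + 252076) = 372874 - 1/(28900 + 252076) = 372874 - 1/280976 = 104768645023/280976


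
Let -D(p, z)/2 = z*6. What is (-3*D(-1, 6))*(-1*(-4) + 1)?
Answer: 1080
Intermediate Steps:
D(p, z) = -12*z (D(p, z) = -2*z*6 = -12*z)
(-3*D(-1, 6))*(-1*(-4) + 1) = (-(-36)*6)*(-1*(-4) + 1) = (-3*(-72))*(4 + 1) = 216*5 = 1080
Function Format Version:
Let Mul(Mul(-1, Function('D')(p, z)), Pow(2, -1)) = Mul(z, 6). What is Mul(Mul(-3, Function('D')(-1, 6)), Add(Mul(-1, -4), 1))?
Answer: 1080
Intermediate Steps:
Function('D')(p, z) = Mul(-12, z) (Function('D')(p, z) = Mul(-2, Mul(z, 6)) = Mul(-2, Mul(6, z)) = Mul(-12, z))
Mul(Mul(-3, Function('D')(-1, 6)), Add(Mul(-1, -4), 1)) = Mul(Mul(-3, Mul(-12, 6)), Add(Mul(-1, -4), 1)) = Mul(Mul(-3, -72), Add(4, 1)) = Mul(216, 5) = 1080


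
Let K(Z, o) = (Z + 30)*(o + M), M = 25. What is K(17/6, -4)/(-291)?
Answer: -1379/582 ≈ -2.3694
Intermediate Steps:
K(Z, o) = (25 + o)*(30 + Z) (K(Z, o) = (Z + 30)*(o + 25) = (30 + Z)*(25 + o) = (25 + o)*(30 + Z))
K(17/6, -4)/(-291) = (750 + 25*(17/6) + 30*(-4) + (17/6)*(-4))/(-291) = (750 + 25*(17*(⅙)) - 120 + (17*(⅙))*(-4))*(-1/291) = (750 + 25*(17/6) - 120 + (17/6)*(-4))*(-1/291) = (750 + 425/6 - 120 - 34/3)*(-1/291) = (1379/2)*(-1/291) = -1379/582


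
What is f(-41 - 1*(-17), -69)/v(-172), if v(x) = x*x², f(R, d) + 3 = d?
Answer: 9/636056 ≈ 1.4150e-5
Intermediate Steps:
f(R, d) = -3 + d
v(x) = x³
f(-41 - 1*(-17), -69)/v(-172) = (-3 - 69)/((-172)³) = -72/(-5088448) = -72*(-1/5088448) = 9/636056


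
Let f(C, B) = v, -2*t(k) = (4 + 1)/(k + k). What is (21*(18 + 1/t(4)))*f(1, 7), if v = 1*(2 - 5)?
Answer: -4662/5 ≈ -932.40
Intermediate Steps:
t(k) = -5/(4*k) (t(k) = -(4 + 1)/(2*(k + k)) = -5/(2*(2*k)) = -5*1/(2*k)/2 = -5/(4*k))
v = -3 (v = 1*(-3) = -3)
f(C, B) = -3
(21*(18 + 1/t(4)))*f(1, 7) = (21*(18 + 1/(-5/4/4)))*(-3) = (21*(18 + 1/(-5/4*1/4)))*(-3) = (21*(18 + 1/(-5/16)))*(-3) = (21*(18 - 16/5))*(-3) = (21*(74/5))*(-3) = (1554/5)*(-3) = -4662/5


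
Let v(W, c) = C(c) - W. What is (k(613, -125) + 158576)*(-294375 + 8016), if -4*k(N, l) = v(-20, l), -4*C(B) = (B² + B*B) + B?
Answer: -735444651699/16 ≈ -4.5965e+10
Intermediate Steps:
C(B) = -B²/2 - B/4 (C(B) = -((B² + B*B) + B)/4 = -((B² + B²) + B)/4 = -(2*B² + B)/4 = -(B + 2*B²)/4 = -B²/2 - B/4)
v(W, c) = -W - c*(1 + 2*c)/4 (v(W, c) = -c*(1 + 2*c)/4 - W = -W - c*(1 + 2*c)/4)
k(N, l) = -5 + l²/8 + l/16 (k(N, l) = -(-1*(-20) - l²/2 - l/4)/4 = -(20 - l²/2 - l/4)/4 = -5 + l²/8 + l/16)
(k(613, -125) + 158576)*(-294375 + 8016) = ((-5 + (1/16)*(-125)*(1 + 2*(-125))) + 158576)*(-294375 + 8016) = ((-5 + (1/16)*(-125)*(1 - 250)) + 158576)*(-286359) = ((-5 + (1/16)*(-125)*(-249)) + 158576)*(-286359) = ((-5 + 31125/16) + 158576)*(-286359) = (31045/16 + 158576)*(-286359) = (2568261/16)*(-286359) = -735444651699/16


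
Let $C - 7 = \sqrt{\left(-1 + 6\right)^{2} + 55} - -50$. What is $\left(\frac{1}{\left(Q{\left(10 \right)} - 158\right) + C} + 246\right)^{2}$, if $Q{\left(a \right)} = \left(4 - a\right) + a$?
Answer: $\frac{5266276856649}{87030241} - \frac{18358696 \sqrt{5}}{87030241} \approx 60510.0$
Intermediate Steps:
$Q{\left(a \right)} = 4$
$C = 57 + 4 \sqrt{5}$ ($C = 7 + \left(\sqrt{\left(-1 + 6\right)^{2} + 55} - -50\right) = 7 + \left(\sqrt{5^{2} + 55} + 50\right) = 7 + \left(\sqrt{25 + 55} + 50\right) = 7 + \left(\sqrt{80} + 50\right) = 7 + \left(4 \sqrt{5} + 50\right) = 7 + \left(50 + 4 \sqrt{5}\right) = 57 + 4 \sqrt{5} \approx 65.944$)
$\left(\frac{1}{\left(Q{\left(10 \right)} - 158\right) + C} + 246\right)^{2} = \left(\frac{1}{\left(4 - 158\right) + \left(57 + 4 \sqrt{5}\right)} + 246\right)^{2} = \left(\frac{1}{-154 + \left(57 + 4 \sqrt{5}\right)} + 246\right)^{2} = \left(\frac{1}{-97 + 4 \sqrt{5}} + 246\right)^{2} = \left(246 + \frac{1}{-97 + 4 \sqrt{5}}\right)^{2}$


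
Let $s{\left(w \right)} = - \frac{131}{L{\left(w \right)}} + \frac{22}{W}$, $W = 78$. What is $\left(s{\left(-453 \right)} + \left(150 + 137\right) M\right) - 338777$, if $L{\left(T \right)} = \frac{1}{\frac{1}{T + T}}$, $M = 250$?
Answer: $- \frac{1048346327}{3926} \approx -2.6703 \cdot 10^{5}$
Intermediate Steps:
$L{\left(T \right)} = 2 T$ ($L{\left(T \right)} = \frac{1}{\frac{1}{2 T}} = \frac{1}{\frac{1}{2} \frac{1}{T}} = 2 T$)
$s{\left(w \right)} = \frac{11}{39} - \frac{131}{2 w}$ ($s{\left(w \right)} = - \frac{131}{2 w} + \frac{22}{78} = - 131 \frac{1}{2 w} + 22 \cdot \frac{1}{78} = - \frac{131}{2 w} + \frac{11}{39} = \frac{11}{39} - \frac{131}{2 w}$)
$\left(s{\left(-453 \right)} + \left(150 + 137\right) M\right) - 338777 = \left(\frac{-5109 + 22 \left(-453\right)}{78 \left(-453\right)} + \left(150 + 137\right) 250\right) - 338777 = \left(\frac{1}{78} \left(- \frac{1}{453}\right) \left(-5109 - 9966\right) + 287 \cdot 250\right) - 338777 = \left(\frac{1}{78} \left(- \frac{1}{453}\right) \left(-15075\right) + 71750\right) - 338777 = \left(\frac{1675}{3926} + 71750\right) - 338777 = \frac{281692175}{3926} - 338777 = - \frac{1048346327}{3926}$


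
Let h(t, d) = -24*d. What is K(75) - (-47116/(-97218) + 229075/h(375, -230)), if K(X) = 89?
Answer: 841032179/17888112 ≈ 47.016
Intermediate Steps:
K(75) - (-47116/(-97218) + 229075/h(375, -230)) = 89 - (-47116/(-97218) + 229075/((-24*(-230)))) = 89 - (-47116*(-1/97218) + 229075/5520) = 89 - (23558/48609 + 229075*(1/5520)) = 89 - (23558/48609 + 45815/1104) = 89 - 1*751009789/17888112 = 89 - 751009789/17888112 = 841032179/17888112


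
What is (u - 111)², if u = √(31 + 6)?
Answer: (111 - √37)² ≈ 11008.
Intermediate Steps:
u = √37 ≈ 6.0828
(u - 111)² = (√37 - 111)² = (-111 + √37)²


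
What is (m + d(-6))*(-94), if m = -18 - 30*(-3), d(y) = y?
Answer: -6204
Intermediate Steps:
m = 72 (m = -18 - 1*(-90) = -18 + 90 = 72)
(m + d(-6))*(-94) = (72 - 6)*(-94) = 66*(-94) = -6204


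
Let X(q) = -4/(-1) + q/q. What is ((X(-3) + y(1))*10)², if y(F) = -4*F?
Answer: 100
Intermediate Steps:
X(q) = 5 (X(q) = -4*(-1) + 1 = 4 + 1 = 5)
((X(-3) + y(1))*10)² = ((5 - 4*1)*10)² = ((5 - 4)*10)² = (1*10)² = 10² = 100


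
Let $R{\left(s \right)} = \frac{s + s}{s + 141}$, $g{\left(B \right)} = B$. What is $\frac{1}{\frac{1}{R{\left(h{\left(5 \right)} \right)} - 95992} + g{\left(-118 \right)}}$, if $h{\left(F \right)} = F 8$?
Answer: $- \frac{17374472}{2050187877} \approx -0.0084746$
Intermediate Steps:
$h{\left(F \right)} = 8 F$
$R{\left(s \right)} = \frac{2 s}{141 + s}$
$\frac{1}{\frac{1}{R{\left(h{\left(5 \right)} \right)} - 95992} + g{\left(-118 \right)}} = \frac{1}{\frac{1}{\frac{2 \cdot 8 \cdot 5}{141 + 8 \cdot 5} - 95992} - 118} = \frac{1}{\frac{1}{2 \cdot 40 \frac{1}{141 + 40} - 95992} - 118} = \frac{1}{\frac{1}{2 \cdot 40 \cdot \frac{1}{181} - 95992} - 118} = \frac{1}{\frac{1}{\frac{80}{181} - 95992} - 118} = \frac{1}{\frac{1}{- \frac{17374472}{181}} - 118} = \frac{1}{- \frac{181}{17374472} - 118} = \frac{1}{- \frac{2050187877}{17374472}} = - \frac{17374472}{2050187877}$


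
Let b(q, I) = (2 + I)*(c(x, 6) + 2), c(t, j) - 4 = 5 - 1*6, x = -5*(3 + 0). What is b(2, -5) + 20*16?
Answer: 305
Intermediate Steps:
x = -15 (x = -5*3 = -15)
c(t, j) = 3 (c(t, j) = 4 + (5 - 1*6) = 4 + (5 - 6) = 4 - 1 = 3)
b(q, I) = 10 + 5*I (b(q, I) = (2 + I)*(3 + 2) = (2 + I)*5 = 10 + 5*I)
b(2, -5) + 20*16 = (10 + 5*(-5)) + 20*16 = (10 - 25) + 320 = -15 + 320 = 305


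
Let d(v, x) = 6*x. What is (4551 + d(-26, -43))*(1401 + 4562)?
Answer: 25599159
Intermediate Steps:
(4551 + d(-26, -43))*(1401 + 4562) = (4551 + 6*(-43))*(1401 + 4562) = (4551 - 258)*5963 = 4293*5963 = 25599159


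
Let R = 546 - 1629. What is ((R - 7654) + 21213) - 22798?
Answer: -10322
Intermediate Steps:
R = -1083
((R - 7654) + 21213) - 22798 = ((-1083 - 7654) + 21213) - 22798 = (-8737 + 21213) - 22798 = 12476 - 22798 = -10322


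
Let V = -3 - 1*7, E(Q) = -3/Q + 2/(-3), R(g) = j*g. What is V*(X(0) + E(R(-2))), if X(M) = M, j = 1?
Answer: -25/3 ≈ -8.3333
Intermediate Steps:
R(g) = g (R(g) = 1*g = g)
E(Q) = -⅔ - 3/Q (E(Q) = -3/Q + 2*(-⅓) = -3/Q - ⅔ = -⅔ - 3/Q)
V = -10 (V = -3 - 7 = -10)
V*(X(0) + E(R(-2))) = -10*(0 + (-⅔ - 3/(-2))) = -10*(0 + (-⅔ - 3*(-½))) = -10*(0 + (-⅔ + 3/2)) = -10*(0 + ⅚) = -10*⅚ = -25/3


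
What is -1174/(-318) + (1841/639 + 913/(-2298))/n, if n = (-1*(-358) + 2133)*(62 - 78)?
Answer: 72020641255/19508475744 ≈ 3.6918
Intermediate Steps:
n = -39856 (n = (358 + 2133)*(-16) = 2491*(-16) = -39856)
-1174/(-318) + (1841/639 + 913/(-2298))/n = -1174/(-318) + (1841/639 + 913/(-2298))/(-39856) = -1174*(-1/318) + (1841*(1/639) + 913*(-1/2298))*(-1/39856) = 587/159 + (1841/639 - 913/2298)*(-1/39856) = 587/159 + (1215737/489474)*(-1/39856) = 587/159 - 1215737/19508475744 = 72020641255/19508475744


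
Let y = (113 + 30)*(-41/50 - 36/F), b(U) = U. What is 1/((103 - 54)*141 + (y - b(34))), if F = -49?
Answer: 2450/16813863 ≈ 0.00014571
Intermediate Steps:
y = -29887/2450 (y = (113 + 30)*(-41/50 - 36/(-49)) = 143*(-41*1/50 - 36*(-1/49)) = 143*(-41/50 + 36/49) = 143*(-209/2450) = -29887/2450 ≈ -12.199)
1/((103 - 54)*141 + (y - b(34))) = 1/((103 - 54)*141 + (-29887/2450 - 1*34)) = 1/(49*141 + (-29887/2450 - 34)) = 1/(6909 - 113187/2450) = 1/(16813863/2450) = 2450/16813863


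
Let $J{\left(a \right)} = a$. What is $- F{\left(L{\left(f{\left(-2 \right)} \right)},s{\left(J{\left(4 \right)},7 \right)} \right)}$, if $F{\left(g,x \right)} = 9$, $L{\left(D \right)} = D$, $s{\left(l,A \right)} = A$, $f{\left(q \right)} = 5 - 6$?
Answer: $-9$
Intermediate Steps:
$f{\left(q \right)} = -1$ ($f{\left(q \right)} = 5 - 6 = -1$)
$- F{\left(L{\left(f{\left(-2 \right)} \right)},s{\left(J{\left(4 \right)},7 \right)} \right)} = \left(-1\right) 9 = -9$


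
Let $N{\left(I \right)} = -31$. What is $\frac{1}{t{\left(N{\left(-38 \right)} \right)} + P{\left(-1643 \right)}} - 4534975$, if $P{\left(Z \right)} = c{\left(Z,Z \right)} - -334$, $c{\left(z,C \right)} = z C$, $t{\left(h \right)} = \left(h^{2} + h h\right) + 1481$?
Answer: $- \frac{12258880930349}{2703186} \approx -4.535 \cdot 10^{6}$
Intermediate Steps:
$t{\left(h \right)} = 1481 + 2 h^{2}$ ($t{\left(h \right)} = \left(h^{2} + h^{2}\right) + 1481 = 2 h^{2} + 1481 = 1481 + 2 h^{2}$)
$c{\left(z,C \right)} = C z$
$P{\left(Z \right)} = 334 + Z^{2}$ ($P{\left(Z \right)} = Z Z - -334 = Z^{2} + 334 = 334 + Z^{2}$)
$\frac{1}{t{\left(N{\left(-38 \right)} \right)} + P{\left(-1643 \right)}} - 4534975 = \frac{1}{\left(1481 + 2 \left(-31\right)^{2}\right) + \left(334 + \left(-1643\right)^{2}\right)} - 4534975 = \frac{1}{\left(1481 + 2 \cdot 961\right) + \left(334 + 2699449\right)} - 4534975 = \frac{1}{\left(1481 + 1922\right) + 2699783} - 4534975 = \frac{1}{3403 + 2699783} - 4534975 = \frac{1}{2703186} - 4534975 = - \frac{12258880930349}{2703186}$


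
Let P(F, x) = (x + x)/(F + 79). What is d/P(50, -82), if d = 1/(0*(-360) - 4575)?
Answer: 43/250100 ≈ 0.00017193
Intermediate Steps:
P(F, x) = 2*x/(79 + F) (P(F, x) = (2*x)/(79 + F) = 2*x/(79 + F))
d = -1/4575 (d = 1/(0 - 4575) = 1/(-4575) = -1/4575 ≈ -0.00021858)
d/P(50, -82) = -1/(4575*(2*(-82)/(79 + 50))) = -1/(4575*(2*(-82)/129)) = -1/(4575*(2*(-82)*(1/129))) = -1/(4575*(-164/129)) = -1/4575*(-129/164) = 43/250100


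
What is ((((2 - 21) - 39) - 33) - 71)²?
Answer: 26244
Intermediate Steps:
((((2 - 21) - 39) - 33) - 71)² = (((-19 - 39) - 33) - 71)² = ((-58 - 33) - 71)² = (-91 - 71)² = (-162)² = 26244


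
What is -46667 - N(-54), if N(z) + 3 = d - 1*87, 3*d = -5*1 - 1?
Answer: -46575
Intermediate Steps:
d = -2 (d = (-5*1 - 1)/3 = (-5 - 1)/3 = (⅓)*(-6) = -2)
N(z) = -92 (N(z) = -3 + (-2 - 1*87) = -3 + (-2 - 87) = -3 - 89 = -92)
-46667 - N(-54) = -46667 - 1*(-92) = -46667 + 92 = -46575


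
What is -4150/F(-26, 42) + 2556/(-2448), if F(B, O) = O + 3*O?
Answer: -18383/714 ≈ -25.746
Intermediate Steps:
F(B, O) = 4*O
-4150/F(-26, 42) + 2556/(-2448) = -4150/(4*42) + 2556/(-2448) = -4150/168 + 2556*(-1/2448) = -4150*1/168 - 71/68 = -2075/84 - 71/68 = -18383/714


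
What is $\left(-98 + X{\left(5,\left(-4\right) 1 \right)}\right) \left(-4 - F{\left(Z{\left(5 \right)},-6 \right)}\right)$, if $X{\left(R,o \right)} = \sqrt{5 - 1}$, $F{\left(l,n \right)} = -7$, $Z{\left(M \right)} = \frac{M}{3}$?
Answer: $-288$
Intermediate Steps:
$Z{\left(M \right)} = \frac{M}{3}$ ($Z{\left(M \right)} = M \frac{1}{3} = \frac{M}{3}$)
$X{\left(R,o \right)} = 2$ ($X{\left(R,o \right)} = \sqrt{4} = 2$)
$\left(-98 + X{\left(5,\left(-4\right) 1 \right)}\right) \left(-4 - F{\left(Z{\left(5 \right)},-6 \right)}\right) = \left(-98 + 2\right) \left(-4 - -7\right) = - 96 \left(-4 + 7\right) = \left(-96\right) 3 = -288$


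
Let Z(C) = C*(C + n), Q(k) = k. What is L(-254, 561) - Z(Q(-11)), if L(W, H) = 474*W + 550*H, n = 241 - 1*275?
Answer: 187659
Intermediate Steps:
n = -34 (n = 241 - 275 = -34)
Z(C) = C*(-34 + C) (Z(C) = C*(C - 34) = C*(-34 + C))
L(-254, 561) - Z(Q(-11)) = (474*(-254) + 550*561) - (-11)*(-34 - 11) = (-120396 + 308550) - (-11)*(-45) = 188154 - 1*495 = 188154 - 495 = 187659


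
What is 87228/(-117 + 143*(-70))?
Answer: -87228/10127 ≈ -8.6134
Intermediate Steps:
87228/(-117 + 143*(-70)) = 87228/(-117 - 10010) = 87228/(-10127) = 87228*(-1/10127) = -87228/10127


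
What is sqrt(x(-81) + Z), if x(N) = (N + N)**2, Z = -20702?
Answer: sqrt(5542) ≈ 74.445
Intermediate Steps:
x(N) = 4*N**2 (x(N) = (2*N)**2 = 4*N**2)
sqrt(x(-81) + Z) = sqrt(4*(-81)**2 - 20702) = sqrt(4*6561 - 20702) = sqrt(26244 - 20702) = sqrt(5542)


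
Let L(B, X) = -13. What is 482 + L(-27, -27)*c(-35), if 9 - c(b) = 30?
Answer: 755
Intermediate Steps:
c(b) = -21 (c(b) = 9 - 1*30 = 9 - 30 = -21)
482 + L(-27, -27)*c(-35) = 482 - 13*(-21) = 482 + 273 = 755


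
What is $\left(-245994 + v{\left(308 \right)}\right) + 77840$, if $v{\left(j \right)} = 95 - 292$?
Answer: $-168351$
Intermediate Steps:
$v{\left(j \right)} = -197$ ($v{\left(j \right)} = 95 - 292 = -197$)
$\left(-245994 + v{\left(308 \right)}\right) + 77840 = \left(-245994 - 197\right) + 77840 = -246191 + 77840 = -168351$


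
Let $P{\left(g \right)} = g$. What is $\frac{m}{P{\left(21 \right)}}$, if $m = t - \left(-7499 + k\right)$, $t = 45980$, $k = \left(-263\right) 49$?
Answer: $\frac{22122}{7} \approx 3160.3$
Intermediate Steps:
$k = -12887$
$m = 66366$ ($m = 45980 - \left(-7499 - 12887\right) = 45980 - -20386 = 45980 + 20386 = 66366$)
$\frac{m}{P{\left(21 \right)}} = \frac{66366}{21} = 66366 \cdot \frac{1}{21} = \frac{22122}{7}$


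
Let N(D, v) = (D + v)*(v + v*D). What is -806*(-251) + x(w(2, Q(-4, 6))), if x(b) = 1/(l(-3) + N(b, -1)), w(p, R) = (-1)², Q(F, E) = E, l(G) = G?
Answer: 606917/3 ≈ 2.0231e+5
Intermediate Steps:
w(p, R) = 1
N(D, v) = (D + v)*(v + D*v)
x(b) = 1/(-2 - b²) (x(b) = 1/(-3 - (b - 1 + b² + b*(-1))) = 1/(-3 - (b - 1 + b² - b)) = 1/(-3 - (-1 + b²)) = 1/(-3 + (1 - b²)) = 1/(-2 - b²))
-806*(-251) + x(w(2, Q(-4, 6))) = -806*(-251) - 1/(2 + 1²) = 202306 - 1/(2 + 1) = 202306 - 1/3 = 202306 - 1*⅓ = 202306 - ⅓ = 606917/3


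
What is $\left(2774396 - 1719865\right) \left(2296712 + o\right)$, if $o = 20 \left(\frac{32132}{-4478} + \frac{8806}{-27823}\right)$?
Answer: $\frac{150867469226770013944}{62295697} \approx 2.4218 \cdot 10^{12}$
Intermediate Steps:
$o = - \frac{9334419040}{62295697}$ ($o = 20 \left(32132 \left(- \frac{1}{4478}\right) + 8806 \left(- \frac{1}{27823}\right)\right) = 20 \left(- \frac{16066}{2239} - \frac{8806}{27823}\right) = 20 \left(- \frac{466720952}{62295697}\right) = - \frac{9334419040}{62295697} \approx -149.84$)
$\left(2774396 - 1719865\right) \left(2296712 + o\right) = \left(2774396 - 1719865\right) \left(2296712 - \frac{9334419040}{62295697}\right) = 1054531 \cdot \frac{143065940429224}{62295697} = \frac{150867469226770013944}{62295697}$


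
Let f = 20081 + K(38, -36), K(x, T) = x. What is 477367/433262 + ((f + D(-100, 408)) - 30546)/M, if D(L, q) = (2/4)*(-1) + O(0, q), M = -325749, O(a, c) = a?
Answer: 80009831194/70567331619 ≈ 1.1338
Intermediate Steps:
D(L, q) = -1/2 (D(L, q) = (2/4)*(-1) + 0 = (2*(1/4))*(-1) + 0 = (1/2)*(-1) + 0 = -1/2 + 0 = -1/2)
f = 20119 (f = 20081 + 38 = 20119)
477367/433262 + ((f + D(-100, 408)) - 30546)/M = 477367/433262 + ((20119 - 1/2) - 30546)/(-325749) = 477367*(1/433262) + (40237/2 - 30546)*(-1/325749) = 477367/433262 - 20855/2*(-1/325749) = 477367/433262 + 20855/651498 = 80009831194/70567331619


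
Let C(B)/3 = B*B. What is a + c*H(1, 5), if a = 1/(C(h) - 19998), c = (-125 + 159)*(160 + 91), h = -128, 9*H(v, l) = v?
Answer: 82933415/87462 ≈ 948.22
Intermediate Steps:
H(v, l) = v/9
C(B) = 3*B² (C(B) = 3*(B*B) = 3*B²)
c = 8534 (c = 34*251 = 8534)
a = 1/29154 (a = 1/(3*(-128)² - 19998) = 1/(3*16384 - 19998) = 1/(49152 - 19998) = 1/29154 ≈ 3.4301e-5)
a + c*H(1, 5) = 1/29154 + 8534*((⅑)*1) = 1/29154 + 8534*(⅑) = 1/29154 + 8534/9 = 82933415/87462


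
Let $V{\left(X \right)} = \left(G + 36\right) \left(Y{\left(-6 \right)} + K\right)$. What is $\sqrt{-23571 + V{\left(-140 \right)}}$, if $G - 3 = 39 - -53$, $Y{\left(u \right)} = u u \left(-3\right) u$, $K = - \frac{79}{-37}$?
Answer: $\frac{\sqrt{84325886}}{37} \approx 248.19$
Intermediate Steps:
$K = \frac{79}{37}$ ($K = \left(-79\right) \left(- \frac{1}{37}\right) = \frac{79}{37} \approx 2.1351$)
$Y{\left(u \right)} = - 3 u^{3}$ ($Y{\left(u \right)} = u^{2} \left(-3\right) u = - 3 u^{2} u = - 3 u^{3}$)
$G = 95$ ($G = 3 + \left(39 - -53\right) = 3 + \left(39 + 53\right) = 3 + 92 = 95$)
$V{\left(X \right)} = \frac{3151205}{37}$ ($V{\left(X \right)} = \left(95 + 36\right) \left(- 3 \left(-6\right)^{3} + \frac{79}{37}\right) = 131 \left(\left(-3\right) \left(-216\right) + \frac{79}{37}\right) = 131 \left(648 + \frac{79}{37}\right) = 131 \cdot \frac{24055}{37} = \frac{3151205}{37}$)
$\sqrt{-23571 + V{\left(-140 \right)}} = \sqrt{-23571 + \frac{3151205}{37}} = \sqrt{\frac{2279078}{37}} = \frac{\sqrt{84325886}}{37}$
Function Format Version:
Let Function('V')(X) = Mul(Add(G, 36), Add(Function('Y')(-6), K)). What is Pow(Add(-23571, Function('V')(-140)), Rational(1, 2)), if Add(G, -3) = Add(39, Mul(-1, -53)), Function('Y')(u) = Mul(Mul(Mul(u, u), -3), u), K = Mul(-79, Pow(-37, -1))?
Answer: Mul(Rational(1, 37), Pow(84325886, Rational(1, 2))) ≈ 248.19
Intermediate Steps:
K = Rational(79, 37) (K = Mul(-79, Rational(-1, 37)) = Rational(79, 37) ≈ 2.1351)
Function('Y')(u) = Mul(-3, Pow(u, 3)) (Function('Y')(u) = Mul(Mul(Pow(u, 2), -3), u) = Mul(Mul(-3, Pow(u, 2)), u) = Mul(-3, Pow(u, 3)))
G = 95 (G = Add(3, Add(39, Mul(-1, -53))) = Add(3, Add(39, 53)) = Add(3, 92) = 95)
Function('V')(X) = Rational(3151205, 37) (Function('V')(X) = Mul(Add(95, 36), Add(Mul(-3, Pow(-6, 3)), Rational(79, 37))) = Mul(131, Add(Mul(-3, -216), Rational(79, 37))) = Mul(131, Add(648, Rational(79, 37))) = Mul(131, Rational(24055, 37)) = Rational(3151205, 37))
Pow(Add(-23571, Function('V')(-140)), Rational(1, 2)) = Pow(Add(-23571, Rational(3151205, 37)), Rational(1, 2)) = Pow(Rational(2279078, 37), Rational(1, 2)) = Mul(Rational(1, 37), Pow(84325886, Rational(1, 2)))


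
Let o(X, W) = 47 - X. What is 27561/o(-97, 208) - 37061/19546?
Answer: 88895087/469104 ≈ 189.50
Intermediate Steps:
27561/o(-97, 208) - 37061/19546 = 27561/(47 - 1*(-97)) - 37061/19546 = 27561/(47 + 97) - 37061*1/19546 = 27561/144 - 37061/19546 = 27561*(1/144) - 37061/19546 = 9187/48 - 37061/19546 = 88895087/469104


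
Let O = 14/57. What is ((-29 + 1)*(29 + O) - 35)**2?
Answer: 2368866241/3249 ≈ 7.2911e+5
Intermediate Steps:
O = 14/57 (O = 14*(1/57) = 14/57 ≈ 0.24561)
((-29 + 1)*(29 + O) - 35)**2 = ((-29 + 1)*(29 + 14/57) - 35)**2 = (-28*1667/57 - 35)**2 = (-46676/57 - 35)**2 = (-48671/57)**2 = 2368866241/3249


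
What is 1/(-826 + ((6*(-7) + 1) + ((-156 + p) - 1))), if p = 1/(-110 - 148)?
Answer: -258/264193 ≈ -0.00097656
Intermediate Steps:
p = -1/258 (p = 1/(-258) = -1/258 ≈ -0.0038760)
1/(-826 + ((6*(-7) + 1) + ((-156 + p) - 1))) = 1/(-826 + ((6*(-7) + 1) + ((-156 - 1/258) - 1))) = 1/(-826 + ((-42 + 1) + (-40249/258 - 1))) = 1/(-826 + (-41 - 40507/258)) = 1/(-826 - 51085/258) = 1/(-264193/258) = -258/264193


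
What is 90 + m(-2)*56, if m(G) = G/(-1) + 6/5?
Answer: 1346/5 ≈ 269.20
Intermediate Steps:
m(G) = 6/5 - G (m(G) = G*(-1) + 6*(⅕) = -G + 6/5 = 6/5 - G)
90 + m(-2)*56 = 90 + (6/5 - 1*(-2))*56 = 90 + (6/5 + 2)*56 = 90 + (16/5)*56 = 90 + 896/5 = 1346/5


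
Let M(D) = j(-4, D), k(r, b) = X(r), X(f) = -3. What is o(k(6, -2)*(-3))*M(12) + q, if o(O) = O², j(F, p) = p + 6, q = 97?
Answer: 1555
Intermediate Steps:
k(r, b) = -3
j(F, p) = 6 + p
M(D) = 6 + D
o(k(6, -2)*(-3))*M(12) + q = (-3*(-3))²*(6 + 12) + 97 = 9²*18 + 97 = 81*18 + 97 = 1458 + 97 = 1555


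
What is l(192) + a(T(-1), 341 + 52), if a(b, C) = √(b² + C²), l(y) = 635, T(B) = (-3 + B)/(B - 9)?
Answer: 635 + √3861229/5 ≈ 1028.0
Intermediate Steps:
T(B) = (-3 + B)/(-9 + B)
a(b, C) = √(C² + b²)
l(192) + a(T(-1), 341 + 52) = 635 + √((341 + 52)² + ((-3 - 1)/(-9 - 1))²) = 635 + √(393² + (-4/(-10))²) = 635 + √(154449 + (-⅒*(-4))²) = 635 + √(154449 + (⅖)²) = 635 + √(154449 + 4/25) = 635 + √(3861229/25) = 635 + √3861229/5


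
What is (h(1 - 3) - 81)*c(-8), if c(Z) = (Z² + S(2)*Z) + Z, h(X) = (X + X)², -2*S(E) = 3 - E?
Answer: -3900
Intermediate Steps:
S(E) = -3/2 + E/2 (S(E) = -(3 - E)/2 = -3/2 + E/2)
h(X) = 4*X² (h(X) = (2*X)² = 4*X²)
c(Z) = Z² + Z/2 (c(Z) = (Z² + (-3/2 + (½)*2)*Z) + Z = (Z² + (-3/2 + 1)*Z) + Z = (Z² - Z/2) + Z = Z² + Z/2)
(h(1 - 3) - 81)*c(-8) = (4*(1 - 3)² - 81)*(-8*(½ - 8)) = (4*(-2)² - 81)*(-8*(-15/2)) = (4*4 - 81)*60 = (16 - 81)*60 = -65*60 = -3900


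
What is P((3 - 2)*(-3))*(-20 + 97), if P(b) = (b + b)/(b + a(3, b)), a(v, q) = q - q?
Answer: 154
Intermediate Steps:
a(v, q) = 0
P(b) = 2 (P(b) = (b + b)/(b + 0) = (2*b)/b = 2)
P((3 - 2)*(-3))*(-20 + 97) = 2*(-20 + 97) = 2*77 = 154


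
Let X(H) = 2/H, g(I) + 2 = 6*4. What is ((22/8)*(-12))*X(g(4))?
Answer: -3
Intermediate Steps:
g(I) = 22 (g(I) = -2 + 6*4 = -2 + 24 = 22)
((22/8)*(-12))*X(g(4)) = ((22/8)*(-12))*(2/22) = ((22*(⅛))*(-12))*(2*(1/22)) = ((11/4)*(-12))*(1/11) = -33*1/11 = -3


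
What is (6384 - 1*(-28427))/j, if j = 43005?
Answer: 34811/43005 ≈ 0.80946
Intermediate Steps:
(6384 - 1*(-28427))/j = (6384 - 1*(-28427))/43005 = (6384 + 28427)*(1/43005) = 34811*(1/43005) = 34811/43005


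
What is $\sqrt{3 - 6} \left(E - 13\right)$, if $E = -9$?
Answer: $- 22 i \sqrt{3} \approx - 38.105 i$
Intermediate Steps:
$\sqrt{3 - 6} \left(E - 13\right) = \sqrt{3 - 6} \left(-9 - 13\right) = \sqrt{-3} \left(-22\right) = i \sqrt{3} \left(-22\right) = - 22 i \sqrt{3}$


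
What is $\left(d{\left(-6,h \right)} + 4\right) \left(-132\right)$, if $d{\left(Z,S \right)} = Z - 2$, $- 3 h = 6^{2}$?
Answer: $528$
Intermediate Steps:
$h = -12$ ($h = - \frac{6^{2}}{3} = \left(- \frac{1}{3}\right) 36 = -12$)
$d{\left(Z,S \right)} = -2 + Z$
$\left(d{\left(-6,h \right)} + 4\right) \left(-132\right) = \left(\left(-2 - 6\right) + 4\right) \left(-132\right) = \left(-8 + 4\right) \left(-132\right) = \left(-4\right) \left(-132\right) = 528$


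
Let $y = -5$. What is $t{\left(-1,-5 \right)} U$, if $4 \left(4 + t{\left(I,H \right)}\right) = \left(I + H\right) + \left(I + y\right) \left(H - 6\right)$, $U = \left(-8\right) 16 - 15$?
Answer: $-1573$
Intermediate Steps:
$U = -143$ ($U = -128 - 15 = -143$)
$t{\left(I,H \right)} = -4 + \frac{H}{4} + \frac{I}{4} + \frac{\left(-6 + H\right) \left(-5 + I\right)}{4}$ ($t{\left(I,H \right)} = -4 + \frac{\left(I + H\right) + \left(I - 5\right) \left(H - 6\right)}{4} = -4 + \frac{\left(H + I\right) + \left(-5 + I\right) \left(-6 + H\right)}{4} = -4 + \frac{\left(H + I\right) + \left(-6 + H\right) \left(-5 + I\right)}{4} = -4 + \frac{H + I + \left(-6 + H\right) \left(-5 + I\right)}{4} = -4 + \left(\frac{H}{4} + \frac{I}{4} + \frac{\left(-6 + H\right) \left(-5 + I\right)}{4}\right) = -4 + \frac{H}{4} + \frac{I}{4} + \frac{\left(-6 + H\right) \left(-5 + I\right)}{4}$)
$t{\left(-1,-5 \right)} U = \left(\frac{7}{2} - -5 - - \frac{5}{4} + \frac{1}{4} \left(-5\right) \left(-1\right)\right) \left(-143\right) = \left(\frac{7}{2} + 5 + \frac{5}{4} + \frac{5}{4}\right) \left(-143\right) = 11 \left(-143\right) = -1573$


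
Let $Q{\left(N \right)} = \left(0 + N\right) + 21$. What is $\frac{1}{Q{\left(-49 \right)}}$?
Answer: $- \frac{1}{28} \approx -0.035714$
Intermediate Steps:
$Q{\left(N \right)} = 21 + N$ ($Q{\left(N \right)} = N + 21 = 21 + N$)
$\frac{1}{Q{\left(-49 \right)}} = \frac{1}{21 - 49} = \frac{1}{-28} = - \frac{1}{28}$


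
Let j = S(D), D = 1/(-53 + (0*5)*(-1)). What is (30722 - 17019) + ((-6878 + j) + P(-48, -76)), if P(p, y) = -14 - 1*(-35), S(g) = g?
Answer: 362837/53 ≈ 6846.0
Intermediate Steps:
D = -1/53 (D = 1/(-53 + 0*(-1)) = 1/(-53 + 0) = 1/(-53) = -1/53 ≈ -0.018868)
j = -1/53 ≈ -0.018868
P(p, y) = 21 (P(p, y) = -14 + 35 = 21)
(30722 - 17019) + ((-6878 + j) + P(-48, -76)) = (30722 - 17019) + ((-6878 - 1/53) + 21) = 13703 + (-364535/53 + 21) = 13703 - 363422/53 = 362837/53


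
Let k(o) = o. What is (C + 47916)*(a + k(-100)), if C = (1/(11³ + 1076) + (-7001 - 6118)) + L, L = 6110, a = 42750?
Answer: 4199453347500/2407 ≈ 1.7447e+9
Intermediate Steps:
C = -16870662/2407 (C = (1/(11³ + 1076) + (-7001 - 6118)) + 6110 = (1/(1331 + 1076) - 13119) + 6110 = (1/2407 - 13119) + 6110 = -31577432/2407 + 6110 = -16870662/2407 ≈ -7009.0)
(C + 47916)*(a + k(-100)) = (-16870662/2407 + 47916)*(42750 - 100) = (98463150/2407)*42650 = 4199453347500/2407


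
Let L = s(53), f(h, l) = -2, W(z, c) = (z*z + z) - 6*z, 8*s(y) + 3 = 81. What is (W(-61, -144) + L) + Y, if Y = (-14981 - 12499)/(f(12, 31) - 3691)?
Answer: 19908673/4924 ≈ 4043.2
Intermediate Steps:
s(y) = 39/4 (s(y) = -3/8 + (⅛)*81 = -3/8 + 81/8 = 39/4)
W(z, c) = z² - 5*z (W(z, c) = (z² + z) - 6*z = (z + z²) - 6*z = z² - 5*z)
Y = 9160/1231 (Y = (-14981 - 12499)/(-2 - 3691) = -27480/(-3693) = -27480*(-1/3693) = 9160/1231 ≈ 7.4411)
L = 39/4 ≈ 9.7500
(W(-61, -144) + L) + Y = (-61*(-5 - 61) + 39/4) + 9160/1231 = (-61*(-66) + 39/4) + 9160/1231 = (4026 + 39/4) + 9160/1231 = 16143/4 + 9160/1231 = 19908673/4924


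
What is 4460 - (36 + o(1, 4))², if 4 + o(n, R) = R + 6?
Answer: 2696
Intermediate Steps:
o(n, R) = 2 + R (o(n, R) = -4 + (R + 6) = -4 + (6 + R) = 2 + R)
4460 - (36 + o(1, 4))² = 4460 - (36 + (2 + 4))² = 4460 - (36 + 6)² = 4460 - 1*42² = 4460 - 1*1764 = 4460 - 1764 = 2696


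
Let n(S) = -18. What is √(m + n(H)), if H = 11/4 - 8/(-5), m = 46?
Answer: 2*√7 ≈ 5.2915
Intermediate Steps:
H = 87/20 (H = 11*(¼) - 8*(-⅕) = 11/4 + 8/5 = 87/20 ≈ 4.3500)
√(m + n(H)) = √(46 - 18) = √28 = 2*√7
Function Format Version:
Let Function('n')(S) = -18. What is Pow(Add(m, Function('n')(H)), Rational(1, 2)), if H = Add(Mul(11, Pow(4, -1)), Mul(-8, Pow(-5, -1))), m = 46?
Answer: Mul(2, Pow(7, Rational(1, 2))) ≈ 5.2915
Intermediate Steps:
H = Rational(87, 20) (H = Add(Mul(11, Rational(1, 4)), Mul(-8, Rational(-1, 5))) = Add(Rational(11, 4), Rational(8, 5)) = Rational(87, 20) ≈ 4.3500)
Pow(Add(m, Function('n')(H)), Rational(1, 2)) = Pow(Add(46, -18), Rational(1, 2)) = Pow(28, Rational(1, 2)) = Mul(2, Pow(7, Rational(1, 2)))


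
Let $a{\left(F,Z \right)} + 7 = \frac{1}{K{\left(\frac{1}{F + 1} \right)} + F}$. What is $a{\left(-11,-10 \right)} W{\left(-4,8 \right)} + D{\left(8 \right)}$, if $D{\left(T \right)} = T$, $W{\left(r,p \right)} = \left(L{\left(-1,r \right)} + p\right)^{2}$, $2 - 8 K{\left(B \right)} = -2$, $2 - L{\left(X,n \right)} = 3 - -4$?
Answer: $- \frac{391}{7} \approx -55.857$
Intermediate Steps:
$L{\left(X,n \right)} = -5$ ($L{\left(X,n \right)} = 2 - \left(3 - -4\right) = 2 - \left(3 + 4\right) = 2 - 7 = -5$)
$K{\left(B \right)} = \frac{1}{2}$ ($K{\left(B \right)} = \frac{1}{4} - - \frac{1}{4} = \frac{1}{4} + \frac{1}{4} = \frac{1}{2}$)
$W{\left(r,p \right)} = \left(-5 + p\right)^{2}$
$a{\left(F,Z \right)} = -7 + \frac{1}{\frac{1}{2} + F}$
$a{\left(-11,-10 \right)} W{\left(-4,8 \right)} + D{\left(8 \right)} = \frac{-5 - -154}{1 + 2 \left(-11\right)} \left(-5 + 8\right)^{2} + 8 = \frac{-5 + 154}{1 - 22} \cdot 3^{2} + 8 = \frac{1}{-21} \cdot 149 \cdot 9 + 8 = \left(- \frac{1}{21}\right) 149 \cdot 9 + 8 = \left(- \frac{149}{21}\right) 9 + 8 = - \frac{447}{7} + 8 = - \frac{391}{7}$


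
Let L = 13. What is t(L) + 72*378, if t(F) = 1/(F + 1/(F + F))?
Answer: 9226250/339 ≈ 27216.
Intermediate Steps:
t(F) = 1/(F + 1/(2*F))
t(L) + 72*378 = 2*13/(1 + 2*13²) + 72*378 = 2*13/(1 + 2*169) + 27216 = 2*13/(1 + 338) + 27216 = 2*13/339 + 27216 = 2*13*(1/339) + 27216 = 26/339 + 27216 = 9226250/339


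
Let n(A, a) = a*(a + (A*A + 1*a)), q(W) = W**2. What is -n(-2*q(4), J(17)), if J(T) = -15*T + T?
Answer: 130424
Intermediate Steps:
J(T) = -14*T
n(A, a) = a*(A**2 + 2*a) (n(A, a) = a*(a + (A**2 + a)) = a*(a + (a + A**2)) = a*(A**2 + 2*a))
-n(-2*q(4), J(17)) = -(-14*17)*((-2*4**2)**2 + 2*(-14*17)) = -(-238)*((-2*16)**2 + 2*(-238)) = -(-238)*((-32)**2 - 476) = -(-238)*(1024 - 476) = -(-238)*548 = -1*(-130424) = 130424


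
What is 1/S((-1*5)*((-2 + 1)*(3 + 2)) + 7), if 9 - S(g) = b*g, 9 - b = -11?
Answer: -1/631 ≈ -0.0015848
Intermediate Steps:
b = 20 (b = 9 - 1*(-11) = 9 + 11 = 20)
S(g) = 9 - 20*g
1/S((-1*5)*((-2 + 1)*(3 + 2)) + 7) = 1/(9 - 20*((-1*5)*((-2 + 1)*(3 + 2)) + 7)) = 1/(9 - 20*(-(-5)*5 + 7)) = 1/(9 - 20*(-5*(-5) + 7)) = 1/(9 - 20*(25 + 7)) = 1/(9 - 20*32) = 1/(9 - 640) = 1/(-631) = -1/631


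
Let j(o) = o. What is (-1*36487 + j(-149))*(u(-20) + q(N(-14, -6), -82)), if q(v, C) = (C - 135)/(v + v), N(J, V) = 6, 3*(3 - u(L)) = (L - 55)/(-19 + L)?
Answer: 7489009/13 ≈ 5.7608e+5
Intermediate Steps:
u(L) = 3 - (-55 + L)/(3*(-19 + L)) (u(L) = 3 - (L - 55)/(3*(-19 + L)) = 3 - (-55 + L)/(3*(-19 + L)))
q(v, C) = (-135 + C)/(2*v) (q(v, C) = (-135 + C)/((2*v)) = (-135 + C)*(1/(2*v)) = (-135 + C)/(2*v))
(-1*36487 + j(-149))*(u(-20) + q(N(-14, -6), -82)) = (-1*36487 - 149)*(4*(-29 + 2*(-20))/(3*(-19 - 20)) + (½)*(-135 - 82)/6) = (-36487 - 149)*((4/3)*(-29 - 40)/(-39) + (½)*(⅙)*(-217)) = -36636*((4/3)*(-1/39)*(-69) - 217/12) = -36636*(92/39 - 217/12) = -36636*(-2453/156) = 7489009/13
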